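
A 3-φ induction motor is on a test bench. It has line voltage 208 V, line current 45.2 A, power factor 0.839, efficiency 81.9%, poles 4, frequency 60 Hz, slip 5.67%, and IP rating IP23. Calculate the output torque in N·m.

P_in = √3·V·I·cosφ = 1.732 × 208 × 45.2 × 0.839 = 13662 W
P_out = η·P_in = 0.819 × 13662 = 11189 W
n_s = 120×60/4 = 1800 rpm; n = 1800×(1−0.0567) = 1698 rpm
ω = 2π×1698/60 = 177.8 rad/s
τ = P_out/ω = 11189/177.8 = 62.9 N·m

62.9 N·m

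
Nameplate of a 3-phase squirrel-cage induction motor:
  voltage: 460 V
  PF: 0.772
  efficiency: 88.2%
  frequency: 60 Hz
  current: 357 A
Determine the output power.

194 kW

P_in = √3·V·I·cosφ = 1.732 × 460 × 357 × 0.772 = 219579 W
P_out = η·P_in = 0.882 × 219579 = 193669 W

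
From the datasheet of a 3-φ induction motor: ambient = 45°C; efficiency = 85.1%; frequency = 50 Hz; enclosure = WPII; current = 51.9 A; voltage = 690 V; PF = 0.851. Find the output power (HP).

60.2 HP

P_in = √3·V·I·cosφ = 1.732 × 690 × 51.9 × 0.851 = 52783 W
P_out = η·P_in = 0.851 × 52783 = 44918 W
= 44918/746 = 60.2 HP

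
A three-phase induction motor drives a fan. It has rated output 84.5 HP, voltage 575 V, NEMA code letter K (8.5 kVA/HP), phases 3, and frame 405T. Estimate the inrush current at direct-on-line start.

721 A

S_LR = 8.5 × 84.5 = 718.25 kVA
I_LR = S_LR/(√3·V_L) = 718250/(1.732×575) = 721 A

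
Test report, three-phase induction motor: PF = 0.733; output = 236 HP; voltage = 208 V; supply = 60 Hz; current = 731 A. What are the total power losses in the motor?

17000 W

P_in = √3·V·I·cosφ = 1.732×208×731×0.733 = 193033 W
P_out = 236×746 = 176056 W
Losses = P_in − P_out = 193033 − 176056 = 16977 W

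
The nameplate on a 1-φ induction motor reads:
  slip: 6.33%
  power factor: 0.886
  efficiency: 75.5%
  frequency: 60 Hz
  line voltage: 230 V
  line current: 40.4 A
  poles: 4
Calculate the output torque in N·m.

35.2 N·m

P_in = V·I·cosφ = 230 × 40.4 × 0.886 = 8233 W
P_out = η·P_in = 0.755 × 8233 = 6216 W
n_s = 120×60/4 = 1800 rpm; n = 1800×(1−0.0633) = 1686 rpm
ω = 2π×1686/60 = 176.6 rad/s
τ = P_out/ω = 6216/176.6 = 35.2 N·m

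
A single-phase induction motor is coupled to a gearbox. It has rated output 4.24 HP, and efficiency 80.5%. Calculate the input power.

P_out = 4.24 × 746 = 3163 W
P_in = P_out/η = 3163/0.805 = 3929 W = 3.93 kW

3.93 kW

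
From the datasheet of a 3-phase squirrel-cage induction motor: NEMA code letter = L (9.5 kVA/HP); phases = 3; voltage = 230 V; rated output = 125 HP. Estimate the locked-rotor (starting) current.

2980 A

S_LR = 9.5 × 125 = 1187.5 kVA
I_LR = S_LR/(√3·V_L) = 1187500/(1.732×230) = 2980 A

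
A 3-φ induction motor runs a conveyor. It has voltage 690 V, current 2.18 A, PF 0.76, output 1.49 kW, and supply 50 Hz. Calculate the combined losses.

490 W

P_in = √3·V·I·cosφ = 1.732×690×2.18×0.76 = 1980 W
P_out = 1490 W
Losses = P_in − P_out = 1980 − 1490 = 490 W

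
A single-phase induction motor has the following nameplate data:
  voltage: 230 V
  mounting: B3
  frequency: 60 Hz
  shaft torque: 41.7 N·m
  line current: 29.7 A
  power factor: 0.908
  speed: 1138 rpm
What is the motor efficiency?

ω = 2π × 1138/60 = 119.2 rad/s; P_out = τω = 41.7 × 119.2 = 4971 W
P_in = V·I·cosφ = 230 × 29.7 × 0.908 = 6203 W
η = P_out / P_in = 4971 / 6203 = 0.801 = 80.1%

80.1 %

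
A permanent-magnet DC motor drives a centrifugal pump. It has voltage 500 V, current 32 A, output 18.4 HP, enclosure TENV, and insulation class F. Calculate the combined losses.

2.27 kW

P_in = V·I = 500×32 = 16000 W
P_out = 18.4×746 = 13726 W
Losses = P_in − P_out = 16000 − 13726 = 2274 W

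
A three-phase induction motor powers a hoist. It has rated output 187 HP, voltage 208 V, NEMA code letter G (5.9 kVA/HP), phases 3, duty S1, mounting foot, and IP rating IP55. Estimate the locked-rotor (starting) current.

3060 A

S_LR = 5.9 × 187 = 1103.3 kVA
I_LR = S_LR/(√3·V_L) = 1103300/(1.732×208) = 3060 A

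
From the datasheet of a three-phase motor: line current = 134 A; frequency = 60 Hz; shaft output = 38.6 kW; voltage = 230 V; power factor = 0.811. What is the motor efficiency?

89.2 %

P_out = 38.6 kW = 38600 W
P_in = √3·V_L·I_L·cosφ = 1.732 × 230 × 134 × 0.811 = 43291 W
η = P_out / P_in = 38600 / 43291 = 0.892 = 89.2%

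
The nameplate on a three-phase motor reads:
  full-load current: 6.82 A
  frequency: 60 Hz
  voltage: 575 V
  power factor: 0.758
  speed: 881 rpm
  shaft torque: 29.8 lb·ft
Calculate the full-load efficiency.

72.4 %

τ = 29.8 lb·ft × 1.356 = 40.41 N·m
ω = 2π × 881/60 = 92.26 rad/s; P_out = τω = 40.41 × 92.26 = 3728 W
P_in = √3·V_L·I_L·cosφ = 1.732 × 575 × 6.82 × 0.758 = 5148 W
η = P_out / P_in = 3728 / 5148 = 0.724 = 72.4%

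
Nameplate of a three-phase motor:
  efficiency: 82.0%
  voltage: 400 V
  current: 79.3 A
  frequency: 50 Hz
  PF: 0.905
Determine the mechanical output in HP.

54.7 HP

P_in = √3·V·I·cosφ = 1.732 × 400 × 79.3 × 0.905 = 49720 W
P_out = η·P_in = 0.82 × 49720 = 40770 W
= 40770/746 = 54.7 HP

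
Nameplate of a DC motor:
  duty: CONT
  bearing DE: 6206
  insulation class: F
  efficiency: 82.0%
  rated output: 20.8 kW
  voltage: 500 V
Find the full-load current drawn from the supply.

P_out = 20.8 kW = 20800 W
P_in = P_out / η = 20800 / 0.820 = 25366 W
I = P_in / V = 25366 / 500 = 50.7 A

50.7 A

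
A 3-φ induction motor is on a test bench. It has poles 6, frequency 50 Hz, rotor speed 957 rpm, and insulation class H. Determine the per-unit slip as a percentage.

4.3 %

n_s = 120f/p = 120×50/6 = 1000 rpm
s = (n_s − n)/n_s = (1000 − 957)/1000 = 0.0430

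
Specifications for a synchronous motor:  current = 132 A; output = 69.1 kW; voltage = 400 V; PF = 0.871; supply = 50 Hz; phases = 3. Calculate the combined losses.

10600 W

P_in = √3·V·I·cosφ = 1.732×400×132×0.871 = 79653 W
P_out = 69100 W
Losses = P_in − P_out = 79653 − 69100 = 10553 W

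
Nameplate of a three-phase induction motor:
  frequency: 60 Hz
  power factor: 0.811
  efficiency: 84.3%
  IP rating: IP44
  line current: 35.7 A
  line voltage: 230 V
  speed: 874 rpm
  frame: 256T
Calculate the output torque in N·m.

106 N·m

P_in = √3·V·I·cosφ = 1.732 × 230 × 35.7 × 0.811 = 11534 W
P_out = η·P_in = 0.843 × 11534 = 9723 W
n = 874 rpm
ω = 2π×874/60 = 91.53 rad/s
τ = P_out/ω = 9723/91.53 = 106 N·m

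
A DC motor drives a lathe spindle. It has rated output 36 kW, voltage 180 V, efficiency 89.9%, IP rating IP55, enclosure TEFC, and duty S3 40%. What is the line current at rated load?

P_out = 36 kW = 36000 W
P_in = P_out / η = 36000 / 0.899 = 40044 W
I = P_in / V = 40044 / 180 = 222 A

222 A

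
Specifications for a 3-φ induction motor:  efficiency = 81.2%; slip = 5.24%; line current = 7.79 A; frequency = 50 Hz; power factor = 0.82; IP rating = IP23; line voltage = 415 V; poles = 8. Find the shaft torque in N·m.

P_in = √3·V·I·cosφ = 1.732 × 415 × 7.79 × 0.82 = 4591 W
P_out = η·P_in = 0.812 × 4591 = 3728 W
n_s = 120×50/8 = 750 rpm; n = 750×(1−0.0524) = 711 rpm
ω = 2π×711/60 = 74.46 rad/s
τ = P_out/ω = 3728/74.46 = 50.1 N·m

50.1 N·m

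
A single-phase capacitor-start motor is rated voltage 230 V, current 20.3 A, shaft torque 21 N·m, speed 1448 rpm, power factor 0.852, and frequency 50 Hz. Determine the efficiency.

80.0 %

ω = 2π × 1448/60 = 151.6 rad/s; P_out = τω = 21 × 151.6 = 3184 W
P_in = V·I·cosφ = 230 × 20.3 × 0.852 = 3978 W
η = P_out / P_in = 3184 / 3978 = 0.800 = 80.0%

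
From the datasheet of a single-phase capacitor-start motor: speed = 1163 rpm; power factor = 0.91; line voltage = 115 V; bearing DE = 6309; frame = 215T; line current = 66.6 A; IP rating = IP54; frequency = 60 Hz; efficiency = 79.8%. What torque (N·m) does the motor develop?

45.7 N·m

P_in = V·I·cosφ = 115 × 66.6 × 0.91 = 6970 W
P_out = η·P_in = 0.798 × 6970 = 5562 W
n = 1163 rpm
ω = 2π×1163/60 = 121.8 rad/s
τ = P_out/ω = 5562/121.8 = 45.7 N·m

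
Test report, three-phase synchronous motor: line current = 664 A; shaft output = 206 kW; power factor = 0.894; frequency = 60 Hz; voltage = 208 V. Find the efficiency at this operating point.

P_out = 206 kW = 206000 W
P_in = √3·V_L·I_L·cosφ = 1.732 × 208 × 664 × 0.894 = 213854 W
η = P_out / P_in = 206000 / 213854 = 0.963 = 96.3%

96.3 %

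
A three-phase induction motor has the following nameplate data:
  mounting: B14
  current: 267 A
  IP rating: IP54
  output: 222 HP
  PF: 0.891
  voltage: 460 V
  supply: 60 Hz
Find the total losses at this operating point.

23900 W

P_in = √3·V·I·cosφ = 1.732×460×267×0.891 = 189537 W
P_out = 222×746 = 165612 W
Losses = P_in − P_out = 189537 − 165612 = 23925 W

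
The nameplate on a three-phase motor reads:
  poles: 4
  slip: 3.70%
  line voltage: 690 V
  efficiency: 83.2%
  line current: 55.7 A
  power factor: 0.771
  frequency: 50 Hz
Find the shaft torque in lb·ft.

208 lb·ft

P_in = √3·V·I·cosφ = 1.732 × 690 × 55.7 × 0.771 = 51322 W
P_out = η·P_in = 0.832 × 51322 = 42700 W
n_s = 120×50/4 = 1500 rpm; n = 1500×(1−0.037) = 1445 rpm
ω = 2π×1445/60 = 151.3 rad/s
τ = P_out/ω = 42700/151.3 = 282.2 N·m
In lb·ft: 282.2/1.356 = 208 lb·ft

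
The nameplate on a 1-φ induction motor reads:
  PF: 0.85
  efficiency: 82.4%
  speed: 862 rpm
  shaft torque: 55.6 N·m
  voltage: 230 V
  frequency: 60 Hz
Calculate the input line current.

ω = 2π×862/60 = 90.27 rad/s; P_out = τω = 55.6 × 90.27 = 5019 W
P_in = P_out / η = 5019 / 0.824 = 6091 W
I = P_in / (V·cosφ) = 6091 / (230 × 0.85) = 31.2 A

31.2 A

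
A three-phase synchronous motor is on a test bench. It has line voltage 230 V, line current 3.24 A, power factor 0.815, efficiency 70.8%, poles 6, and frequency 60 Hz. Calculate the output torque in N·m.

P_in = √3·V·I·cosφ = 1.732 × 230 × 3.24 × 0.815 = 1052 W
P_out = η·P_in = 0.708 × 1052 = 745 W
n = n_s = 120×60/6 = 1200 rpm (synchronous)
ω = 2π×1200/60 = 125.7 rad/s
τ = P_out/ω = 745/125.7 = 5.93 N·m

5.93 N·m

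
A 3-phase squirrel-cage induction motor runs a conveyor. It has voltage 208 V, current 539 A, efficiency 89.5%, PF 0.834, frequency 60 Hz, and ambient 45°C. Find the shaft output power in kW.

145 kW

P_in = √3·V·I·cosφ = 1.732 × 208 × 539 × 0.834 = 161944 W
P_out = η·P_in = 0.895 × 161944 = 144940 W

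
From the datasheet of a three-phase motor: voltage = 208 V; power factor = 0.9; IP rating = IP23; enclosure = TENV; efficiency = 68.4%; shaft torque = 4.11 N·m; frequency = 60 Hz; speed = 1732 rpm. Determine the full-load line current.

ω = 2π×1732/60 = 181.4 rad/s; P_out = τω = 4.11 × 181.4 = 746 W
P_in = P_out / η = 746 / 0.684 = 1091 W
I_L = P_in / (√3·V_L·cosφ) = 1091 / (1.732 × 208 × 0.9) = 3.36 A

3.36 A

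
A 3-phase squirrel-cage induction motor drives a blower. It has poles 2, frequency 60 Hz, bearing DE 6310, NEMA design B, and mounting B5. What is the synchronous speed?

3600 rpm

n_s = 120f/p = 120×60/2 = 3600 rpm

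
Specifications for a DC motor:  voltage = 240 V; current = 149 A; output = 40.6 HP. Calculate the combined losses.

5470 W

P_in = V·I = 240×149 = 35760 W
P_out = 40.6×746 = 30288 W
Losses = P_in − P_out = 35760 − 30288 = 5472 W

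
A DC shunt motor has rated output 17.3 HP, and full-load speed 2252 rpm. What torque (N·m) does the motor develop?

P_out = 17.3 × 746 = 12906 W
ω = 2π × 2252/60 = 235.8 rad/s
τ = P_out/ω = 12906/235.8 = 54.7 N·m

54.7 N·m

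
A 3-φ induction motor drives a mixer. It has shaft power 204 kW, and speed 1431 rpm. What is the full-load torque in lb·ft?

1000 lb·ft

ω = 2π × 1431/60 = 149.9 rad/s
τ = P/ω = 204000/149.9 = 1361 N·m
In lb·ft: 1361/1.356 = 1000 lb·ft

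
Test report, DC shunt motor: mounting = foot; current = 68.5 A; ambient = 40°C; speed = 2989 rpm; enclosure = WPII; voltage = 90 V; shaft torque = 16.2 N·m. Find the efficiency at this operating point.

82.3 %

ω = 2π × 2989/60 = 313 rad/s; P_out = τω = 16.2 × 313 = 5071 W
P_in = V·I = 90 × 68.5 = 6165 W
η = P_out / P_in = 5071 / 6165 = 0.823 = 82.3%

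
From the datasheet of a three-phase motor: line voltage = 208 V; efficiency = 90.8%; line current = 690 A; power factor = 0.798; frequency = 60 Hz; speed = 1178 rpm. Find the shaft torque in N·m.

1460 N·m

P_in = √3·V·I·cosφ = 1.732 × 208 × 690 × 0.798 = 198364 W
P_out = η·P_in = 0.908 × 198364 = 180115 W
n = 1178 rpm
ω = 2π×1178/60 = 123.4 rad/s
τ = P_out/ω = 180115/123.4 = 1460 N·m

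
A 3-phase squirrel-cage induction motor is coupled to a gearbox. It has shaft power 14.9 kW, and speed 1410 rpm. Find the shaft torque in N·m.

ω = 2π × 1410/60 = 147.7 rad/s
τ = P/ω = 14900/147.7 = 101 N·m

101 N·m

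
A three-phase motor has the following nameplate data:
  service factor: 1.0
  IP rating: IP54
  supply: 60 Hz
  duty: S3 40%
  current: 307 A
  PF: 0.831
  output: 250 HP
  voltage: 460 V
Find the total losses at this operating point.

16800 W

P_in = √3·V·I·cosφ = 1.732×460×307×0.831 = 203257 W
P_out = 250×746 = 186500 W
Losses = P_in − P_out = 203257 − 186500 = 16757 W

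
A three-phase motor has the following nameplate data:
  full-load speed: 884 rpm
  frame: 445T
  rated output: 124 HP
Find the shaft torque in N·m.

999 N·m

P_out = 124 × 746 = 92504 W
ω = 2π × 884/60 = 92.57 rad/s
τ = P_out/ω = 92504/92.57 = 999 N·m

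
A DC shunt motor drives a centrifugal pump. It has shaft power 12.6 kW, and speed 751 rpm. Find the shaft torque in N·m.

ω = 2π × 751/60 = 78.64 rad/s
τ = P/ω = 12600/78.64 = 160 N·m

160 N·m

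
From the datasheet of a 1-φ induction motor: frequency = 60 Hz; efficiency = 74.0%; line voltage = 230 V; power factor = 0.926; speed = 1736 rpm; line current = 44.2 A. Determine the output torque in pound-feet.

28.3 lb·ft

P_in = V·I·cosφ = 230 × 44.2 × 0.926 = 9414 W
P_out = η·P_in = 0.74 × 9414 = 6966 W
n = 1736 rpm
ω = 2π×1736/60 = 181.8 rad/s
τ = P_out/ω = 6966/181.8 = 38.32 N·m
In lb·ft: 38.32/1.356 = 28.3 lb·ft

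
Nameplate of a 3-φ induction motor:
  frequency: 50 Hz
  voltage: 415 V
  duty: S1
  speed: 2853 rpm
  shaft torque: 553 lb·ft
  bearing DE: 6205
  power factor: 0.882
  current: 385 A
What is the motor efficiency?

91.8 %

τ = 553 lb·ft × 1.356 = 749.9 N·m
ω = 2π × 2853/60 = 298.8 rad/s; P_out = τω = 749.9 × 298.8 = 224070 W
P_in = √3·V_L·I_L·cosφ = 1.732 × 415 × 385 × 0.882 = 244076 W
η = P_out / P_in = 224070 / 244076 = 0.918 = 91.8%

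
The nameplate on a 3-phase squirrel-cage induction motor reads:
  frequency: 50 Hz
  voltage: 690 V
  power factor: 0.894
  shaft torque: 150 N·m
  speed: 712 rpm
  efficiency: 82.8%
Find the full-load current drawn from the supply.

12.6 A

ω = 2π×712/60 = 74.56 rad/s; P_out = τω = 150 × 74.56 = 11184 W
P_in = P_out / η = 11184 / 0.828 = 13507 W
I_L = P_in / (√3·V_L·cosφ) = 13507 / (1.732 × 690 × 0.894) = 12.6 A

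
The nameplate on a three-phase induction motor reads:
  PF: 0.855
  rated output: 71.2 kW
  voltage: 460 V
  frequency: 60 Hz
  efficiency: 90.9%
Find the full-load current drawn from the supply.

P_out = 71.2 kW = 71200 W
P_in = P_out / η = 71200 / 0.909 = 78328 W
I_L = P_in / (√3·V_L·cosφ) = 78328 / (1.732 × 460 × 0.855) = 115 A

115 A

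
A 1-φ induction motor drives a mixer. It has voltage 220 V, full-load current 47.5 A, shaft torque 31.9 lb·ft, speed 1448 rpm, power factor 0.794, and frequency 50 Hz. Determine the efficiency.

79.0 %

τ = 31.9 lb·ft × 1.356 = 43.26 N·m
ω = 2π × 1448/60 = 151.6 rad/s; P_out = τω = 43.26 × 151.6 = 6558 W
P_in = V·I·cosφ = 220 × 47.5 × 0.794 = 8297 W
η = P_out / P_in = 6558 / 8297 = 0.790 = 79.0%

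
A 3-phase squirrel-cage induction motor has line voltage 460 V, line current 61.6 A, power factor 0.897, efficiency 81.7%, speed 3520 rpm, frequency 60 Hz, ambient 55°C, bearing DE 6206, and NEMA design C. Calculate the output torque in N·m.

P_in = √3·V·I·cosφ = 1.732 × 460 × 61.6 × 0.897 = 44023 W
P_out = η·P_in = 0.817 × 44023 = 35967 W
n = 3520 rpm
ω = 2π×3520/60 = 368.6 rad/s
τ = P_out/ω = 35967/368.6 = 97.6 N·m

97.6 N·m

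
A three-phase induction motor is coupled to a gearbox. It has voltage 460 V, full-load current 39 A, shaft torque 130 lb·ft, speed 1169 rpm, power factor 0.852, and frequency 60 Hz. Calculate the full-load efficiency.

81.5 %

τ = 130 lb·ft × 1.356 = 176.3 N·m
ω = 2π × 1169/60 = 122.4 rad/s; P_out = τω = 176.3 × 122.4 = 21579 W
P_in = √3·V_L·I_L·cosφ = 1.732 × 460 × 39 × 0.852 = 26473 W
η = P_out / P_in = 21579 / 26473 = 0.815 = 81.5%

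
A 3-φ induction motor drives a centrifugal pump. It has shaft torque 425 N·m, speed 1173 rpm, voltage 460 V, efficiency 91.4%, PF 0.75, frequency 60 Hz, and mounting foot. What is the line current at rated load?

95.6 A

ω = 2π×1173/60 = 122.8 rad/s; P_out = τω = 425 × 122.8 = 52190 W
P_in = P_out / η = 52190 / 0.914 = 57101 W
I_L = P_in / (√3·V_L·cosφ) = 57101 / (1.732 × 460 × 0.75) = 95.6 A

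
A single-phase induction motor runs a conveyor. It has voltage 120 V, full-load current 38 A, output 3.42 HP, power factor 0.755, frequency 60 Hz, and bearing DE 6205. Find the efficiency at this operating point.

74.1 %

P_out = 3.42 × 746 = 2551 W
P_in = V·I·cosφ = 120 × 38 × 0.755 = 3443 W
η = P_out / P_in = 2551 / 3443 = 0.741 = 74.1%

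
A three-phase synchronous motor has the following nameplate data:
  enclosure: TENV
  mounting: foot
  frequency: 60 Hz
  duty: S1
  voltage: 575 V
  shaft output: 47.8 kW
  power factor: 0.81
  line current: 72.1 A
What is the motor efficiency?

82.2 %

P_out = 47.8 kW = 47800 W
P_in = √3·V_L·I_L·cosφ = 1.732 × 575 × 72.1 × 0.81 = 58162 W
η = P_out / P_in = 47800 / 58162 = 0.822 = 82.2%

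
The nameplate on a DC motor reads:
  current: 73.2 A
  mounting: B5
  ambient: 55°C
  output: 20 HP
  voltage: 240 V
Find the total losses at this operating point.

2650 W

P_in = V·I = 240×73.2 = 17568 W
P_out = 20×746 = 14920 W
Losses = P_in − P_out = 17568 − 14920 = 2648 W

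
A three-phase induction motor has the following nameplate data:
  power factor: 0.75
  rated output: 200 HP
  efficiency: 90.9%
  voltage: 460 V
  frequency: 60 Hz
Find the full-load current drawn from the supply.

P_out = 200 × 746 = 149200 W
P_in = P_out / η = 149200 / 0.909 = 164136 W
I_L = P_in / (√3·V_L·cosφ) = 164136 / (1.732 × 460 × 0.75) = 275 A

275 A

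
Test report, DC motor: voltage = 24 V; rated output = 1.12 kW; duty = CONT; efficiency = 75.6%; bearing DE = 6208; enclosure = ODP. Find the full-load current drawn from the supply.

61.7 A

P_out = 1.12 kW = 1120 W
P_in = P_out / η = 1120 / 0.756 = 1481 W
I = P_in / V = 1481 / 24 = 61.7 A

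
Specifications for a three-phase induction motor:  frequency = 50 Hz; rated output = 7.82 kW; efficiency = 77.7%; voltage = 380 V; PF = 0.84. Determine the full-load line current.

18.2 A

P_out = 7.82 kW = 7820 W
P_in = P_out / η = 7820 / 0.777 = 10064 W
I_L = P_in / (√3·V_L·cosφ) = 10064 / (1.732 × 380 × 0.84) = 18.2 A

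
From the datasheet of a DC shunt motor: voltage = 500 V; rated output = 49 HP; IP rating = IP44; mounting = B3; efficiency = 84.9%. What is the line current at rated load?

P_out = 49 × 746 = 36554 W
P_in = P_out / η = 36554 / 0.849 = 43055 W
I = P_in / V = 43055 / 500 = 86.1 A

86.1 A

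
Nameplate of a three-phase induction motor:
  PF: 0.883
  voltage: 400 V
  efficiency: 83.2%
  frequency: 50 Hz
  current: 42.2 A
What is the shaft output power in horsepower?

28.8 HP

P_in = √3·V·I·cosφ = 1.732 × 400 × 42.2 × 0.883 = 25816 W
P_out = η·P_in = 0.832 × 25816 = 21479 W
= 21479/746 = 28.8 HP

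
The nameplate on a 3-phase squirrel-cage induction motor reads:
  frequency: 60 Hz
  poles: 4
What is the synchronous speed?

n_s = 120f/p = 120×60/4 = 1800 rpm

1800 rpm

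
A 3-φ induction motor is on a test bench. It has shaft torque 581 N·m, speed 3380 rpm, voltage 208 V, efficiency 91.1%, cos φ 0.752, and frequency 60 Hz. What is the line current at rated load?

ω = 2π×3380/60 = 354 rad/s; P_out = τω = 581 × 354 = 205674 W
P_in = P_out / η = 205674 / 0.911 = 225767 W
I_L = P_in / (√3·V_L·cosφ) = 225767 / (1.732 × 208 × 0.752) = 833 A

833 A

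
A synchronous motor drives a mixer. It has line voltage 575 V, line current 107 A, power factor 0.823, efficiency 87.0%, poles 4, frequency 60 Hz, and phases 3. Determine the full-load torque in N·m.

P_in = √3·V·I·cosφ = 1.732 × 575 × 107 × 0.823 = 87700 W
P_out = η·P_in = 0.87 × 87700 = 76299 W
n = n_s = 120×60/4 = 1800 rpm (synchronous)
ω = 2π×1800/60 = 188.5 rad/s
τ = P_out/ω = 76299/188.5 = 405 N·m

405 N·m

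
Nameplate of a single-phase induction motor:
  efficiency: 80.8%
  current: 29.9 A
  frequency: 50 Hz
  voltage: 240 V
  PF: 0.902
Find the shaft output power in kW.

5.23 kW

P_in = V·I·cosφ = 240 × 29.9 × 0.902 = 6473 W
P_out = η·P_in = 0.808 × 6473 = 5230 W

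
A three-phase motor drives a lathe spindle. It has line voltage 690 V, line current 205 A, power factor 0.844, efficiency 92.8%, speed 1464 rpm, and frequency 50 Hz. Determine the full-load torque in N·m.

P_in = √3·V·I·cosφ = 1.732 × 690 × 205 × 0.844 = 206773 W
P_out = η·P_in = 0.928 × 206773 = 191885 W
n = 1464 rpm
ω = 2π×1464/60 = 153.3 rad/s
τ = P_out/ω = 191885/153.3 = 1250 N·m

1250 N·m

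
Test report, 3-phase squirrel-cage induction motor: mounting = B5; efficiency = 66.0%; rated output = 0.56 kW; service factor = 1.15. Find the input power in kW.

0.848 kW

P_out = 560 W
P_in = P_out/η = 560/0.66 = 848 W = 0.848 kW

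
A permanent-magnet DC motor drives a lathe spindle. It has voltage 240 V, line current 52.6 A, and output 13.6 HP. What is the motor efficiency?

80.4 %

P_out = 13.6 × 746 = 10146 W
P_in = V·I = 240 × 52.6 = 12624 W
η = P_out / P_in = 10146 / 12624 = 0.804 = 80.4%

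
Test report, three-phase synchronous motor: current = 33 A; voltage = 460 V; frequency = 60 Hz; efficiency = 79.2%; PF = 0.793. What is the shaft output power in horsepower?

22.1 HP

P_in = √3·V·I·cosφ = 1.732 × 460 × 33 × 0.793 = 20849 W
P_out = η·P_in = 0.792 × 20849 = 16512 W
= 16512/746 = 22.1 HP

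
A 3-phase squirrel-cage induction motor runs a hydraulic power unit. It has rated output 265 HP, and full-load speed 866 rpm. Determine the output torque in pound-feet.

P_out = 265 × 746 = 197690 W
ω = 2π × 866/60 = 90.69 rad/s
τ = P_out/ω = 197690/90.69 = 2180 N·m
In lb·ft: 2180/1.356 = 1610 lb·ft

1610 lb·ft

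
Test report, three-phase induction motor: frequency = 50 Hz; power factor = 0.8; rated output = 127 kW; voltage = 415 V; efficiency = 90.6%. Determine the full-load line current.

244 A

P_out = 127 kW = 127000 W
P_in = P_out / η = 127000 / 0.906 = 140177 W
I_L = P_in / (√3·V_L·cosφ) = 140177 / (1.732 × 415 × 0.8) = 244 A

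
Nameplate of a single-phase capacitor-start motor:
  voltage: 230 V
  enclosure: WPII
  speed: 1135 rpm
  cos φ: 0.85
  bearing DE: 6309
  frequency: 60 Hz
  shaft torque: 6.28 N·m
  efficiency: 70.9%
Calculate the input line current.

5.39 A

ω = 2π×1135/60 = 118.9 rad/s; P_out = τω = 6.28 × 118.9 = 747 W
P_in = P_out / η = 747 / 0.709 = 1054 W
I = P_in / (V·cosφ) = 1054 / (230 × 0.85) = 5.39 A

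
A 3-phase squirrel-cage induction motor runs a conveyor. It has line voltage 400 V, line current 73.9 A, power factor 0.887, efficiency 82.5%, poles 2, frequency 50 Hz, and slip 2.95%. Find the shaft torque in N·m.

P_in = √3·V·I·cosφ = 1.732 × 400 × 73.9 × 0.887 = 45413 W
P_out = η·P_in = 0.825 × 45413 = 37466 W
n_s = 120×50/2 = 3000 rpm; n = 3000×(1−0.0295) = 2912 rpm
ω = 2π×2912/60 = 304.9 rad/s
τ = P_out/ω = 37466/304.9 = 123 N·m

123 N·m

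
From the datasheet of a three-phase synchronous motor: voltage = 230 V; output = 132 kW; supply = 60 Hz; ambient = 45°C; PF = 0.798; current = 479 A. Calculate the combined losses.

P_in = √3·V·I·cosφ = 1.732×230×479×0.798 = 152270 W
P_out = 132000 W
Losses = P_in − P_out = 152270 − 132000 = 20270 W

20300 W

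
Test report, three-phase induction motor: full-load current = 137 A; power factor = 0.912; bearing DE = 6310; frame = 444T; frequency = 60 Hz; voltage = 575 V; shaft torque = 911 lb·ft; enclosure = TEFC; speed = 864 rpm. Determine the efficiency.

τ = 911 lb·ft × 1.356 = 1235 N·m
ω = 2π × 864/60 = 90.48 rad/s; P_out = τω = 1235 × 90.48 = 111743 W
P_in = √3·V_L·I_L·cosφ = 1.732 × 575 × 137 × 0.912 = 124432 W
η = P_out / P_in = 111743 / 124432 = 0.898 = 89.8%

89.8 %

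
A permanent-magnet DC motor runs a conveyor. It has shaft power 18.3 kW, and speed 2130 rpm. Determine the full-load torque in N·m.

ω = 2π × 2130/60 = 223.1 rad/s
τ = P/ω = 18300/223.1 = 82 N·m

82 N·m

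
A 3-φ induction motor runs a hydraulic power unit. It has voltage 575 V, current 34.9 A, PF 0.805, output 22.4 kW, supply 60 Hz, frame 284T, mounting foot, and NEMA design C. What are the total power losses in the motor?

5580 W

P_in = √3·V·I·cosφ = 1.732×575×34.9×0.805 = 27979 W
P_out = 22400 W
Losses = P_in − P_out = 27979 − 22400 = 5579 W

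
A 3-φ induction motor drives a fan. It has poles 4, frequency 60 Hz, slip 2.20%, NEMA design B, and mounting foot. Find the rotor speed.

1760 rpm

n_s = 120f/p = 120×60/4 = 1800 rpm
n = n_s(1 − s) = 1800 × (1 − 0.022) = 1760 rpm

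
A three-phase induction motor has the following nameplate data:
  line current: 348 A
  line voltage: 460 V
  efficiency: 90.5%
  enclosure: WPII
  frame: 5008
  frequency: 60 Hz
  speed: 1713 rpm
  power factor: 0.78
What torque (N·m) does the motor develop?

1090 N·m

P_in = √3·V·I·cosφ = 1.732 × 460 × 348 × 0.78 = 216262 W
P_out = η·P_in = 0.905 × 216262 = 195717 W
n = 1713 rpm
ω = 2π×1713/60 = 179.4 rad/s
τ = P_out/ω = 195717/179.4 = 1090 N·m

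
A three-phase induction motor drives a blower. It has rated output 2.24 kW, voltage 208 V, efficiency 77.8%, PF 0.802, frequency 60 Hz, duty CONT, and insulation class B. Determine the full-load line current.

P_out = 2.24 kW = 2240 W
P_in = P_out / η = 2240 / 0.778 = 2879 W
I_L = P_in / (√3·V_L·cosφ) = 2879 / (1.732 × 208 × 0.802) = 9.96 A

9.96 A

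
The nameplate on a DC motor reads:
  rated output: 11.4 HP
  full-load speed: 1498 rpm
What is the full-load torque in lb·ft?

P_out = 11.4 × 746 = 8504 W
ω = 2π × 1498/60 = 156.9 rad/s
τ = P_out/ω = 8504/156.9 = 54.2 N·m
In lb·ft: 54.2/1.356 = 40 lb·ft

40 lb·ft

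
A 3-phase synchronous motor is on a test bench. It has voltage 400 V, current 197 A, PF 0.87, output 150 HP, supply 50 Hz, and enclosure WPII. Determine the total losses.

6.84 kW

P_in = √3·V·I·cosφ = 1.732×400×197×0.87 = 118739 W
P_out = 150×746 = 111900 W
Losses = P_in − P_out = 118739 − 111900 = 6839 W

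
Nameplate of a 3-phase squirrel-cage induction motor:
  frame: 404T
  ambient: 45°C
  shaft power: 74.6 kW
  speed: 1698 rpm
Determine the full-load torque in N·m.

420 N·m

ω = 2π × 1698/60 = 177.8 rad/s
τ = P/ω = 74600/177.8 = 420 N·m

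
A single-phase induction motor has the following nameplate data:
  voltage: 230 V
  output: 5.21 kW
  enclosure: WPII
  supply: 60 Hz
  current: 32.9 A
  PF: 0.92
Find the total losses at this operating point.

1750 W

P_in = V·I·cosφ = 230×32.9×0.92 = 6962 W
P_out = 5210 W
Losses = P_in − P_out = 6962 − 5210 = 1752 W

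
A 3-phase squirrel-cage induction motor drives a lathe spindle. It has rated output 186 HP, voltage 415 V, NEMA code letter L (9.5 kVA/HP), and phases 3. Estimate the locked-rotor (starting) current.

S_LR = 9.5 × 186 = 1767 kVA
I_LR = S_LR/(√3·V_L) = 1767000/(1.732×415) = 2460 A

2460 A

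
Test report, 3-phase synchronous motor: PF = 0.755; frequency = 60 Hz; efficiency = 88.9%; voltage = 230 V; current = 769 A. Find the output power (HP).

276 HP

P_in = √3·V·I·cosφ = 1.732 × 230 × 769 × 0.755 = 231286 W
P_out = η·P_in = 0.889 × 231286 = 205613 W
= 205613/746 = 276 HP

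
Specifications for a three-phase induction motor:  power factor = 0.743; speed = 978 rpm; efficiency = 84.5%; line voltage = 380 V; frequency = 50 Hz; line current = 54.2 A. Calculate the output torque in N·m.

219 N·m

P_in = √3·V·I·cosφ = 1.732 × 380 × 54.2 × 0.743 = 26504 W
P_out = η·P_in = 0.845 × 26504 = 22396 W
n = 978 rpm
ω = 2π×978/60 = 102.4 rad/s
τ = P_out/ω = 22396/102.4 = 219 N·m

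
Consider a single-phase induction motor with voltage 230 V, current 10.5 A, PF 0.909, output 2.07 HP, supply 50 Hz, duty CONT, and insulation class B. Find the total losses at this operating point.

P_in = V·I·cosφ = 230×10.5×0.909 = 2195 W
P_out = 2.07×746 = 1544 W
Losses = P_in − P_out = 2195 − 1544 = 651 W

651 W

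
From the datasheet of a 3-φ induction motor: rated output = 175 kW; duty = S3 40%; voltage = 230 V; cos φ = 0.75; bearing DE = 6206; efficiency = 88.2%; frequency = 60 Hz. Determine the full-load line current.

664 A

P_out = 175 kW = 175000 W
P_in = P_out / η = 175000 / 0.882 = 198413 W
I_L = P_in / (√3·V_L·cosφ) = 198413 / (1.732 × 230 × 0.75) = 664 A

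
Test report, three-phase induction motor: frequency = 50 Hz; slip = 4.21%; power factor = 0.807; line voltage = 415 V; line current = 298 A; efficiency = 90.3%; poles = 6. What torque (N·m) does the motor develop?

P_in = √3·V·I·cosφ = 1.732 × 415 × 298 × 0.807 = 172857 W
P_out = η·P_in = 0.903 × 172857 = 156090 W
n_s = 120×50/6 = 1000 rpm; n = 1000×(1−0.0421) = 958 rpm
ω = 2π×958/60 = 100.3 rad/s
τ = P_out/ω = 156090/100.3 = 1560 N·m

1560 N·m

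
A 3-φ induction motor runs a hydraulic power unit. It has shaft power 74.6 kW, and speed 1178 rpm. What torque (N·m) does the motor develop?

ω = 2π × 1178/60 = 123.4 rad/s
τ = P/ω = 74600/123.4 = 605 N·m

605 N·m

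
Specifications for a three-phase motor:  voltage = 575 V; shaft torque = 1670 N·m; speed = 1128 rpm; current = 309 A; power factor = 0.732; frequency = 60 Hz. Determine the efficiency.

ω = 2π × 1128/60 = 118.1 rad/s; P_out = τω = 1670 × 118.1 = 197227 W
P_in = √3·V_L·I_L·cosφ = 1.732 × 575 × 309 × 0.732 = 225261 W
η = P_out / P_in = 197227 / 225261 = 0.876 = 87.6%

87.6 %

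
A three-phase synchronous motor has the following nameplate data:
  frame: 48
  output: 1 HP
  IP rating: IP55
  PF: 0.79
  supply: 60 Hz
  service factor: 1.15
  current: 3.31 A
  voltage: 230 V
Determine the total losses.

P_in = √3·V·I·cosφ = 1.732×230×3.31×0.79 = 1042 W
P_out = 1×746 = 746 W
Losses = P_in − P_out = 1042 − 746 = 296 W

296 W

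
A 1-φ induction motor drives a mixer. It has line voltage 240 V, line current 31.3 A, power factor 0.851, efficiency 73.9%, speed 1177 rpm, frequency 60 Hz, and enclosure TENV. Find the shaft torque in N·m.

38.3 N·m

P_in = V·I·cosφ = 240 × 31.3 × 0.851 = 6393 W
P_out = η·P_in = 0.739 × 6393 = 4724 W
n = 1177 rpm
ω = 2π×1177/60 = 123.3 rad/s
τ = P_out/ω = 4724/123.3 = 38.3 N·m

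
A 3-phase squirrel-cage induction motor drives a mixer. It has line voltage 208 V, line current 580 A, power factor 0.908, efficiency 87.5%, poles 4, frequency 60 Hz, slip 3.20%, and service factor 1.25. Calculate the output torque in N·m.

P_in = √3·V·I·cosφ = 1.732 × 208 × 580 × 0.908 = 189725 W
P_out = η·P_in = 0.875 × 189725 = 166009 W
n_s = 120×60/4 = 1800 rpm; n = 1800×(1−0.032) = 1742 rpm
ω = 2π×1742/60 = 182.4 rad/s
τ = P_out/ω = 166009/182.4 = 910 N·m

910 N·m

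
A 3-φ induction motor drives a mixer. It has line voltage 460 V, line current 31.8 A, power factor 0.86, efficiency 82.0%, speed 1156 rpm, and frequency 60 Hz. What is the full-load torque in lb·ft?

P_in = √3·V·I·cosφ = 1.732 × 460 × 31.8 × 0.86 = 21789 W
P_out = η·P_in = 0.82 × 21789 = 17867 W
n = 1156 rpm
ω = 2π×1156/60 = 121.1 rad/s
τ = P_out/ω = 17867/121.1 = 147.5 N·m
In lb·ft: 147.5/1.356 = 109 lb·ft

109 lb·ft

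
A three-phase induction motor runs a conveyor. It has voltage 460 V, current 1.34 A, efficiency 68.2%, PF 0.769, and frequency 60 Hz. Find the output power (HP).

0.751 HP

P_in = √3·V·I·cosφ = 1.732 × 460 × 1.34 × 0.769 = 821 W
P_out = η·P_in = 0.682 × 821 = 560 W
= 560/746 = 0.751 HP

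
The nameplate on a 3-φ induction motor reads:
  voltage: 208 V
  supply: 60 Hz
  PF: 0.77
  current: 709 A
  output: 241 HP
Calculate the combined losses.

16.9 kW

P_in = √3·V·I·cosφ = 1.732×208×709×0.77 = 196675 W
P_out = 241×746 = 179786 W
Losses = P_in − P_out = 196675 − 179786 = 16889 W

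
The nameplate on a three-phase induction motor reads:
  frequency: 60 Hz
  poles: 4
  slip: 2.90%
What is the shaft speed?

n_s = 120f/p = 120×60/4 = 1800 rpm
n = n_s(1 − s) = 1800 × (1 − 0.029) = 1748 rpm

1748 rpm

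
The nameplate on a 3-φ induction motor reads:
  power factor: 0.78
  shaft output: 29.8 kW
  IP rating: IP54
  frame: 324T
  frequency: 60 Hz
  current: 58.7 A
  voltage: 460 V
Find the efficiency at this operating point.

P_out = 29.8 kW = 29800 W
P_in = √3·V_L·I_L·cosφ = 1.732 × 460 × 58.7 × 0.78 = 36479 W
η = P_out / P_in = 29800 / 36479 = 0.817 = 81.7%

81.7 %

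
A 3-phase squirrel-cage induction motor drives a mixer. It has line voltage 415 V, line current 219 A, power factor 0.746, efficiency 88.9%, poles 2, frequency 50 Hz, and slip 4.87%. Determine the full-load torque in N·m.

349 N·m

P_in = √3·V·I·cosφ = 1.732 × 415 × 219 × 0.746 = 117430 W
P_out = η·P_in = 0.889 × 117430 = 104395 W
n_s = 120×50/2 = 3000 rpm; n = 3000×(1−0.0487) = 2854 rpm
ω = 2π×2854/60 = 298.9 rad/s
τ = P_out/ω = 104395/298.9 = 349 N·m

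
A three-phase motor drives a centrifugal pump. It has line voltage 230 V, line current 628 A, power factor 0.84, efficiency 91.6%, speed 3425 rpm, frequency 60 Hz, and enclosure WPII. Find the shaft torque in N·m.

537 N·m

P_in = √3·V·I·cosφ = 1.732 × 230 × 628 × 0.84 = 210143 W
P_out = η·P_in = 0.916 × 210143 = 192491 W
n = 3425 rpm
ω = 2π×3425/60 = 358.7 rad/s
τ = P_out/ω = 192491/358.7 = 537 N·m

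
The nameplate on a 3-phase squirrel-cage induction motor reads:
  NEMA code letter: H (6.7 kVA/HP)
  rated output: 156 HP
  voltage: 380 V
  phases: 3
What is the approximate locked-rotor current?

1590 A

S_LR = 6.7 × 156 = 1045.2 kVA
I_LR = S_LR/(√3·V_L) = 1045200/(1.732×380) = 1590 A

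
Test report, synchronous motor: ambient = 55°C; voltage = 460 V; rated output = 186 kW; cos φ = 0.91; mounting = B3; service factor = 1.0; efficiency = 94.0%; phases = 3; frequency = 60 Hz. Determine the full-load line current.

P_out = 186 kW = 186000 W
P_in = P_out / η = 186000 / 0.940 = 197872 W
I_L = P_in / (√3·V_L·cosφ) = 197872 / (1.732 × 460 × 0.91) = 273 A

273 A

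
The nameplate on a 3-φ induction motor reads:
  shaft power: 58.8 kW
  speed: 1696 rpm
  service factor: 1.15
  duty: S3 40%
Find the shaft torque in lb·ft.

244 lb·ft

ω = 2π × 1696/60 = 177.6 rad/s
τ = P/ω = 58800/177.6 = 331.1 N·m
In lb·ft: 331.1/1.356 = 244 lb·ft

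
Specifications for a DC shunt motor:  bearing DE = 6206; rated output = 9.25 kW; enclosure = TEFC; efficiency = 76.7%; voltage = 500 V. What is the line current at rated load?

24.1 A

P_out = 9.25 kW = 9250 W
P_in = P_out / η = 9250 / 0.767 = 12060 W
I = P_in / V = 12060 / 500 = 24.1 A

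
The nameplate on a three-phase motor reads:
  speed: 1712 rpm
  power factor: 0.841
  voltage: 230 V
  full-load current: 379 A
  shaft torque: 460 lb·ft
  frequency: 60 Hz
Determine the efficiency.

88.1 %

τ = 460 lb·ft × 1.356 = 623.8 N·m
ω = 2π × 1712/60 = 179.3 rad/s; P_out = τω = 623.8 × 179.3 = 111847 W
P_in = √3·V_L·I_L·cosφ = 1.732 × 230 × 379 × 0.841 = 126973 W
η = P_out / P_in = 111847 / 126973 = 0.881 = 88.1%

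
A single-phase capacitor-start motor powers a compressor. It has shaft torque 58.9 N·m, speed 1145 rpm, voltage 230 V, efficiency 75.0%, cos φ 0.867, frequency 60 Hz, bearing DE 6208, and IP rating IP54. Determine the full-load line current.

ω = 2π×1145/60 = 119.9 rad/s; P_out = τω = 58.9 × 119.9 = 7062 W
P_in = P_out / η = 7062 / 0.750 = 9416 W
I = P_in / (V·cosφ) = 9416 / (230 × 0.867) = 47.2 A

47.2 A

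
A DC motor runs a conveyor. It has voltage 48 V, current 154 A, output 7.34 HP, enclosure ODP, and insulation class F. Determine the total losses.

P_in = V·I = 48×154 = 7392 W
P_out = 7.34×746 = 5476 W
Losses = P_in − P_out = 7392 − 5476 = 1916 W

1920 W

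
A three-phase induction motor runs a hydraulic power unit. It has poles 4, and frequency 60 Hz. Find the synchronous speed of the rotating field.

1800 rpm

n_s = 120f/p = 120×60/4 = 1800 rpm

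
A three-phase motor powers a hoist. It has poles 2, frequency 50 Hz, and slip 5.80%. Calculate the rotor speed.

2826 rpm

n_s = 120f/p = 120×50/2 = 3000 rpm
n = n_s(1 − s) = 3000 × (1 − 0.058) = 2826 rpm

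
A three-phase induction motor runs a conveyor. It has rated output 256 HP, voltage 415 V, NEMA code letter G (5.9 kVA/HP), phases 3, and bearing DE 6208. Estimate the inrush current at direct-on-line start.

S_LR = 5.9 × 256 = 1510.4 kVA
I_LR = S_LR/(√3·V_L) = 1510400/(1.732×415) = 2100 A

2100 A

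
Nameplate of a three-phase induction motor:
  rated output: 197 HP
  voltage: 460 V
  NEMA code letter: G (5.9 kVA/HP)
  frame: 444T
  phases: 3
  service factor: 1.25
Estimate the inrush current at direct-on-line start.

1460 A

S_LR = 5.9 × 197 = 1162.3 kVA
I_LR = S_LR/(√3·V_L) = 1162300/(1.732×460) = 1460 A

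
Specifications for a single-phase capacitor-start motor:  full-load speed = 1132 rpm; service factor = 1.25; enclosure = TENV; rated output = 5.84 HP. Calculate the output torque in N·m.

36.8 N·m

P_out = 5.84 × 746 = 4357 W
ω = 2π × 1132/60 = 118.5 rad/s
τ = P_out/ω = 4357/118.5 = 36.8 N·m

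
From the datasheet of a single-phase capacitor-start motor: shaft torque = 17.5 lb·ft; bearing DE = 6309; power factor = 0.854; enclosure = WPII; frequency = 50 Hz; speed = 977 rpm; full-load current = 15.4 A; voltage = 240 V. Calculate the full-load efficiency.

76.9 %

τ = 17.5 lb·ft × 1.356 = 23.73 N·m
ω = 2π × 977/60 = 102.3 rad/s; P_out = τω = 23.73 × 102.3 = 2428 W
P_in = V·I·cosφ = 240 × 15.4 × 0.854 = 3156 W
η = P_out / P_in = 2428 / 3156 = 0.769 = 76.9%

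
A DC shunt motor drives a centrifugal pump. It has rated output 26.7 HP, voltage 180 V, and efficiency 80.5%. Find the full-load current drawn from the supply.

P_out = 26.7 × 746 = 19918 W
P_in = P_out / η = 19918 / 0.805 = 24743 W
I = P_in / V = 24743 / 180 = 137 A

137 A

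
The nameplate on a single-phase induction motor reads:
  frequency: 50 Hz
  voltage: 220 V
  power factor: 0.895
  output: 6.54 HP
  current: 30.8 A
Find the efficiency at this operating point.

P_out = 6.54 × 746 = 4879 W
P_in = V·I·cosφ = 220 × 30.8 × 0.895 = 6065 W
η = P_out / P_in = 4879 / 6065 = 0.804 = 80.4%

80.4 %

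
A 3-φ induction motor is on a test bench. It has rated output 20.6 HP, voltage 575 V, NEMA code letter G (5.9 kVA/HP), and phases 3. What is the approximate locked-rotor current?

S_LR = 5.9 × 20.6 = 121.54 kVA
I_LR = S_LR/(√3·V_L) = 121540/(1.732×575) = 122 A

122 A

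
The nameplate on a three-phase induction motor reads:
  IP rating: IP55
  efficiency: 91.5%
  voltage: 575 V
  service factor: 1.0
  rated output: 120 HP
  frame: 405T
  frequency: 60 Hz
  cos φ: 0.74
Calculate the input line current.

P_out = 120 × 746 = 89520 W
P_in = P_out / η = 89520 / 0.915 = 97836 W
I_L = P_in / (√3·V_L·cosφ) = 97836 / (1.732 × 575 × 0.74) = 133 A

133 A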